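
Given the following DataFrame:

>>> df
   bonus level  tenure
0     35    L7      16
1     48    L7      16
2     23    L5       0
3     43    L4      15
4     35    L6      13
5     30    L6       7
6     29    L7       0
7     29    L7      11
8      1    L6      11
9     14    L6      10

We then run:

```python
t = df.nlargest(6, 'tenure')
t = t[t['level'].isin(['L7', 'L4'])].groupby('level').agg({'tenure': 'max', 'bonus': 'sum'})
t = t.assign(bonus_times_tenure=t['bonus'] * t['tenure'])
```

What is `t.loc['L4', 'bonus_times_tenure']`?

take 6 rows with largest tenure:
   bonus level  tenure
0     35    L7      16
1     48    L7      16
3     43    L4      15
4     35    L6      13
7     29    L7      11
8      1    L6      11
filter rows where level in ['L7', 'L4']:
   bonus level  tenure
0     35    L7      16
1     48    L7      16
3     43    L4      15
7     29    L7      11
group by level: max(tenure), sum(bonus):
       tenure  bonus
level               
L4         15     43
L7         16    112
add column bonus_times_tenure = t['bonus'] * t['tenure']:
       tenure  bonus  bonus_times_tenure
level                                   
L4         15     43                 645
L7         16    112                1792
value at row 'L4', column 'bonus_times_tenure' → 645

645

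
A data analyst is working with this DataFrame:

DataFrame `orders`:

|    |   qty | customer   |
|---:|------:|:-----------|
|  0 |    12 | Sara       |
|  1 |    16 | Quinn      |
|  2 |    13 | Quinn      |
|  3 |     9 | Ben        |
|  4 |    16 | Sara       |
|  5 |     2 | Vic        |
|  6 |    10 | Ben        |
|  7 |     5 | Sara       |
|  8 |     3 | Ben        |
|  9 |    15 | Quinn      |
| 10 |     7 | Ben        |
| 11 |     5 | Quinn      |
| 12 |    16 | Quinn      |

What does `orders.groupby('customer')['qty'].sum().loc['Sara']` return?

group by customer, sum of qty:
customer
Ben      29
Quinn    65
Sara     33
Vic       2
Name: qty, dtype: int64
Then the value at index 'Sara': 33

33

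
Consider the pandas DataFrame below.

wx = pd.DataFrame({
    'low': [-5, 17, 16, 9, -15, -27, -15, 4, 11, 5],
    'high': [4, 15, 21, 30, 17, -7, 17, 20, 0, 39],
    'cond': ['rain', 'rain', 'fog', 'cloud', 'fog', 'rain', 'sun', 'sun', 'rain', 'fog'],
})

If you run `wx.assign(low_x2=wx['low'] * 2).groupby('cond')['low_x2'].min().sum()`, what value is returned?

-96

add column low_x2 = wx['low'] * 2:
   low  high   cond  low_x2
0   -5     4   rain     -10
1   17    15   rain      34
2   16    21    fog      32
3    9    30  cloud      18
4  -15    17    fog     -30
5  -27    -7   rain     -54
6  -15    17    sun     -30
7    4    20    sun       8
8   11     0   rain      22
9    5    39    fog      10
group by cond, min of low_x2:
cond
cloud    18
fog     -30
rain    -54
sun     -30
Name: low_x2, dtype: int64
Then the sum of the resulting series: -96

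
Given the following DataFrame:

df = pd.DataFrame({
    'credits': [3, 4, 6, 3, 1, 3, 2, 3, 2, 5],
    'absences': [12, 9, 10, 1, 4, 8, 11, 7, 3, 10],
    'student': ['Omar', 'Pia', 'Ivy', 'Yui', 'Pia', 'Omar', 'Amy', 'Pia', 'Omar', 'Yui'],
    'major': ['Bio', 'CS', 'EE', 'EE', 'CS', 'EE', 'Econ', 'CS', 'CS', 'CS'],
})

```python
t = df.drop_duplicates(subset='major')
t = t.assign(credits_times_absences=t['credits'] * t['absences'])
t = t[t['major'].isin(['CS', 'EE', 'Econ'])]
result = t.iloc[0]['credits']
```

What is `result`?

drop duplicate major (keep=first):
   credits  absences student major
0        3        12    Omar   Bio
1        4         9     Pia    CS
2        6        10     Ivy    EE
6        2        11     Amy  Econ
add column credits_times_absences = t['credits'] * t['absences']:
   credits  absences student major  credits_times_absences
0        3        12    Omar   Bio                      36
1        4         9     Pia    CS                      36
2        6        10     Ivy    EE                      60
6        2        11     Amy  Econ                      22
filter rows where major in ['CS', 'EE', 'Econ']:
   credits  absences student major  credits_times_absences
1        4         9     Pia    CS                      36
2        6        10     Ivy    EE                      60
6        2        11     Amy  Econ                      22
Finally, value at position 0, column 'credits' = 4.

4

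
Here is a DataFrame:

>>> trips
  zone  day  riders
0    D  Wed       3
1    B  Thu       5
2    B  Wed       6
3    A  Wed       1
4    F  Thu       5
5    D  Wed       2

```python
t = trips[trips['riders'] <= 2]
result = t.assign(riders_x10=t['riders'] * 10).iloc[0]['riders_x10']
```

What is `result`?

10

filter rows where riders <= 2:
  zone  day  riders
3    A  Wed       1
5    D  Wed       2
add column riders_x10 = t['riders'] * 10:
  zone  day  riders  riders_x10
3    A  Wed       1          10
5    D  Wed       2          20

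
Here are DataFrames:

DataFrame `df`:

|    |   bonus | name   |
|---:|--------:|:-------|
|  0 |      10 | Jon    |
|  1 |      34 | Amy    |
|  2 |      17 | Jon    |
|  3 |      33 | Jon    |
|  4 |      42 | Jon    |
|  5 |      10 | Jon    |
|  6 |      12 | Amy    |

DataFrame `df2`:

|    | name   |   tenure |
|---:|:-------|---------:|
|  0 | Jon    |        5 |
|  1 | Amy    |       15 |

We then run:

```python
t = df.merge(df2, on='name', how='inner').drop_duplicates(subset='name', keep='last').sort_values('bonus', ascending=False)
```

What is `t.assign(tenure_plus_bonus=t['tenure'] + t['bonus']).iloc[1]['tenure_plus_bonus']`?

merge on 'name' (how='inner') → 7 rows:
   bonus name  tenure
0     10  Jon       5
1     34  Amy      15
2     17  Jon       5
3     33  Jon       5
4     42  Jon       5
5     10  Jon       5
6     12  Amy      15
drop duplicate name (keep=last):
   bonus name  tenure
5     10  Jon       5
6     12  Amy      15
sort by bonus descending:
   bonus name  tenure
6     12  Amy      15
5     10  Jon       5
add column tenure_plus_bonus = t['tenure'] + t['bonus']:
   bonus name  tenure  tenure_plus_bonus
6     12  Amy      15                 27
5     10  Jon       5                 15

15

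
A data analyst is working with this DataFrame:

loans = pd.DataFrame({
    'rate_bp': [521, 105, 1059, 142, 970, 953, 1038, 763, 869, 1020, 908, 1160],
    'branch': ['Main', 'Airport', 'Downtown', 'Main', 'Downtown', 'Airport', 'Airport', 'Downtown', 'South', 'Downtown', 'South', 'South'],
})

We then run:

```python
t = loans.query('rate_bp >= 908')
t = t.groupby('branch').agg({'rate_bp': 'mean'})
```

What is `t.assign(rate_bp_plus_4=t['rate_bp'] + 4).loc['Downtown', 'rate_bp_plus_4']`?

1020.33333333

filter rows where rate_bp >= 908:
    rate_bp    branch
2      1059  Downtown
4       970  Downtown
5       953   Airport
6      1038   Airport
9      1020  Downtown
10      908     South
11     1160     South
group by branch, mean of rate_bp:
              rate_bp
branch               
Airport    995.500000
Downtown  1016.333333
South     1034.000000
add column rate_bp_plus_4 = t['rate_bp'] + 4:
              rate_bp  rate_bp_plus_4
branch                               
Airport    995.500000      999.500000
Downtown  1016.333333     1020.333333
South     1034.000000     1038.000000
Finally, value at row 'Downtown', column 'rate_bp_plus_4' = 1020.33333333.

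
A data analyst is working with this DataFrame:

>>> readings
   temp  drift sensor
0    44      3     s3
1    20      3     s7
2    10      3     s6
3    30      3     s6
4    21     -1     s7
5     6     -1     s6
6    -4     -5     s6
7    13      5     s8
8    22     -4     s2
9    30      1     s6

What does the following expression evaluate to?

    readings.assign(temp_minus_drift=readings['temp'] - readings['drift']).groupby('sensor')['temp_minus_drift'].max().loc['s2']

26

add column temp_minus_drift = readings['temp'] - readings['drift']:
   temp  drift sensor  temp_minus_drift
0    44      3     s3                41
1    20      3     s7                17
2    10      3     s6                 7
3    30      3     s6                27
4    21     -1     s7                22
5     6     -1     s6                 7
6    -4     -5     s6                 1
7    13      5     s8                 8
8    22     -4     s2                26
9    30      1     s6                29
group by sensor, max of temp_minus_drift:
sensor
s2    26
s3    41
s6    29
s7    22
s8     8
Name: temp_minus_drift, dtype: int64
Reading off the value at index 's2', we get 26.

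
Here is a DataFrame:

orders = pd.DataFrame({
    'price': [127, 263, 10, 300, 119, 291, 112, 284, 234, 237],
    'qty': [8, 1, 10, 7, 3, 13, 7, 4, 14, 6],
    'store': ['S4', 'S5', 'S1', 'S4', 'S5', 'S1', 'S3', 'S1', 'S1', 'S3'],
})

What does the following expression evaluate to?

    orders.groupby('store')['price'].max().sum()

1091

group by store, max of price:
store
S1    291
S3    237
S4    300
S5    263
Name: price, dtype: int64
Reading off the sum of the resulting series, we get 1091.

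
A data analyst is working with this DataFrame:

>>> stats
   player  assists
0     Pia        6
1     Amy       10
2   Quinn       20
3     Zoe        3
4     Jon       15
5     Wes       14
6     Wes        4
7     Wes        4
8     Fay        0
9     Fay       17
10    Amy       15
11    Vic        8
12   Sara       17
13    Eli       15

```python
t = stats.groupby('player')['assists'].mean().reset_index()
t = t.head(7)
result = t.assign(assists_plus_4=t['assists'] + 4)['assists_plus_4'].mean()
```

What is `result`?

17.4285714286

group by player, mean of assists:
player
Amy      12.500000
Eli      15.000000
Fay       8.500000
Jon      15.000000
Pia       6.000000
Quinn    20.000000
Sara     17.000000
Vic       8.000000
Wes       7.333333
Zoe       3.000000
Name: assists, dtype: float64
reset_index():
  player    assists
0    Amy  12.500000
1    Eli  15.000000
2    Fay   8.500000
3    Jon  15.000000
4    Pia   6.000000
5  Quinn  20.000000
6   Sara  17.000000
7    Vic   8.000000
8    Wes   7.333333
9    Zoe   3.000000
take first 7 rows:
  player  assists
0    Amy     12.5
1    Eli     15.0
2    Fay      8.5
3    Jon     15.0
4    Pia      6.0
5  Quinn     20.0
6   Sara     17.0
add column assists_plus_4 = t['assists'] + 4:
  player  assists  assists_plus_4
0    Amy     12.5            16.5
1    Eli     15.0            19.0
2    Fay      8.5            12.5
3    Jon     15.0            19.0
4    Pia      6.0            10.0
5  Quinn     20.0            24.0
6   Sara     17.0            21.0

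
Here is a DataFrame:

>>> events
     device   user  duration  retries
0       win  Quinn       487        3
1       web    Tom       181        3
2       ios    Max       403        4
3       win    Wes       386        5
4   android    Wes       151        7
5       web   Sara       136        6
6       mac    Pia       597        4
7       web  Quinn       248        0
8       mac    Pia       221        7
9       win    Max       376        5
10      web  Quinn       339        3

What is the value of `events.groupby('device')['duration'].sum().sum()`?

group by device, sum of duration:
device
android     151
ios         403
mac         818
web         904
win        1249
Name: duration, dtype: int64
Hence 3525.

3525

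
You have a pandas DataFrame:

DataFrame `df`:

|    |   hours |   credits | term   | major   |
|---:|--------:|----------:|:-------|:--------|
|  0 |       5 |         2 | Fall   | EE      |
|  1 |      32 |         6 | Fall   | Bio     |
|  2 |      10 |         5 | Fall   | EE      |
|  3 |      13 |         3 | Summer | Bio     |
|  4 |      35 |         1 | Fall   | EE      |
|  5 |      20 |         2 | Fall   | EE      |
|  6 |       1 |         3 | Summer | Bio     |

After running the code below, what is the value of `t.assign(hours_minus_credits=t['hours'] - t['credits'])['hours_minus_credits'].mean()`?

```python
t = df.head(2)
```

take first 2 rows:
   hours  credits  term major
0      5        2  Fall    EE
1     32        6  Fall   Bio
add column hours_minus_credits = t['hours'] - t['credits']:
   hours  credits  term major  hours_minus_credits
0      5        2  Fall    EE                    3
1     32        6  Fall   Bio                   26
So mean() = 14.5.

14.5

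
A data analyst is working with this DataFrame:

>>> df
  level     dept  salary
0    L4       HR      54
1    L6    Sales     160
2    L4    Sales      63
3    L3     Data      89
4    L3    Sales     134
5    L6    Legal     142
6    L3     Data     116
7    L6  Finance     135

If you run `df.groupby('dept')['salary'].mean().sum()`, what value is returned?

552.5

group by dept, mean of salary:
dept
Data       102.5
Finance    135.0
HR          54.0
Legal      142.0
Sales      119.0
Name: salary, dtype: float64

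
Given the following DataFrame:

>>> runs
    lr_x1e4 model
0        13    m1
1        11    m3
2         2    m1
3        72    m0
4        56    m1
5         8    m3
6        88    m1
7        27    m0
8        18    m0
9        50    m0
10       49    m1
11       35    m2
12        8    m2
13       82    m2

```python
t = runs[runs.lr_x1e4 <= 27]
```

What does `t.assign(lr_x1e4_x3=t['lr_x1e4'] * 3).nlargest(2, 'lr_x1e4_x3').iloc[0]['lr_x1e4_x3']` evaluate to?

filter rows where lr_x1e4 <= 27:
    lr_x1e4 model
0        13    m1
1        11    m3
2         2    m1
5         8    m3
7        27    m0
8        18    m0
12        8    m2
add column lr_x1e4_x3 = t['lr_x1e4'] * 3:
    lr_x1e4 model  lr_x1e4_x3
0        13    m1          39
1        11    m3          33
2         2    m1           6
5         8    m3          24
7        27    m0          81
8        18    m0          54
12        8    m2          24
take 2 rows with largest lr_x1e4_x3:
   lr_x1e4 model  lr_x1e4_x3
7       27    m0          81
8       18    m0          54
Reading off the value at position 0, column 'lr_x1e4_x3', we get 81.

81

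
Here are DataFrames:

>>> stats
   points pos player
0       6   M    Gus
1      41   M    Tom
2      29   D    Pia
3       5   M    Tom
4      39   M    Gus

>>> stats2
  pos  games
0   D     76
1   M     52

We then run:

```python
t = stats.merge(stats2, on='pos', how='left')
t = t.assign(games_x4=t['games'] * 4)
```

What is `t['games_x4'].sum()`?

1136

merge on 'pos' (how='left') → 5 rows:
   points pos player  games
0       6   M    Gus     52
1      41   M    Tom     52
2      29   D    Pia     76
3       5   M    Tom     52
4      39   M    Gus     52
add column games_x4 = t['games'] * 4:
   points pos player  games  games_x4
0       6   M    Gus     52       208
1      41   M    Tom     52       208
2      29   D    Pia     76       304
3       5   M    Tom     52       208
4      39   M    Gus     52       208
sum of column 'games_x4' → 1136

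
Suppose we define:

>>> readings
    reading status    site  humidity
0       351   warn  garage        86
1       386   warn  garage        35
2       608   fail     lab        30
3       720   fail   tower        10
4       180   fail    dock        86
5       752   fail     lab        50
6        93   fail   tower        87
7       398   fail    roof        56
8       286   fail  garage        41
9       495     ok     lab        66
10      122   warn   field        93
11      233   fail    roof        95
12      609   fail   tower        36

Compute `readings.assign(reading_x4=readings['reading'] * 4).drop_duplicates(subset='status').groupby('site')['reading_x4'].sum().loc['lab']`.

4412

add column reading_x4 = readings['reading'] * 4:
    reading status    site  humidity  reading_x4
0       351   warn  garage        86        1404
1       386   warn  garage        35        1544
2       608   fail     lab        30        2432
3       720   fail   tower        10        2880
4       180   fail    dock        86         720
5       752   fail     lab        50        3008
6        93   fail   tower        87         372
7       398   fail    roof        56        1592
8       286   fail  garage        41        1144
9       495     ok     lab        66        1980
10      122   warn   field        93         488
11      233   fail    roof        95         932
12      609   fail   tower        36        2436
drop duplicate status (keep=first):
   reading status    site  humidity  reading_x4
0      351   warn  garage        86        1404
2      608   fail     lab        30        2432
9      495     ok     lab        66        1980
group by site, sum of reading_x4:
site
garage    1404
lab       4412
Name: reading_x4, dtype: int64
Taking the value at index 'lab' gives 4412.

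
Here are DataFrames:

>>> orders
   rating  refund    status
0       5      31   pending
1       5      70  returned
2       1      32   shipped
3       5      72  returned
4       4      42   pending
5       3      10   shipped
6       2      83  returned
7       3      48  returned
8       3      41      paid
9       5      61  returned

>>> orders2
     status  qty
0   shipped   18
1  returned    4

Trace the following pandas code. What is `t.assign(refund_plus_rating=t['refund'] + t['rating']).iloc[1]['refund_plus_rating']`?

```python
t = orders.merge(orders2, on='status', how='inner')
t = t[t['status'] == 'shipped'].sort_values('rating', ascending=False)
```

33

merge on 'status' (how='inner') → 7 rows:
   rating  refund    status  qty
0       5      70  returned    4
1       1      32   shipped   18
2       5      72  returned    4
3       3      10   shipped   18
4       2      83  returned    4
5       3      48  returned    4
6       5      61  returned    4
filter rows where status == 'shipped':
   rating  refund   status  qty
1       1      32  shipped   18
3       3      10  shipped   18
sort by rating descending:
   rating  refund   status  qty
3       3      10  shipped   18
1       1      32  shipped   18
add column refund_plus_rating = t['refund'] + t['rating']:
   rating  refund   status  qty  refund_plus_rating
3       3      10  shipped   18                  13
1       1      32  shipped   18                  33
Hence 33.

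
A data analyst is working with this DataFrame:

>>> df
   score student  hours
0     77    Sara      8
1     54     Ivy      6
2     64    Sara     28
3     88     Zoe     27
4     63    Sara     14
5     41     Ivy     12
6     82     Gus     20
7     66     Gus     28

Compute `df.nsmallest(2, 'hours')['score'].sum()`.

131

take 2 rows with smallest hours:
   score student  hours
1     54     Ivy      6
0     77    Sara      8
Reading off the sum of column 'score', we get 131.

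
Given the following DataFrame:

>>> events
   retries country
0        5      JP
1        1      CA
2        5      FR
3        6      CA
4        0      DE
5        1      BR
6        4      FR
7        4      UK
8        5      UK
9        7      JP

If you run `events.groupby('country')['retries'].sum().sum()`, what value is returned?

group by country, sum of retries:
country
BR     1
CA     7
DE     0
FR     9
JP    12
UK     9
Name: retries, dtype: int64
Finally, sum of the resulting series = 38.

38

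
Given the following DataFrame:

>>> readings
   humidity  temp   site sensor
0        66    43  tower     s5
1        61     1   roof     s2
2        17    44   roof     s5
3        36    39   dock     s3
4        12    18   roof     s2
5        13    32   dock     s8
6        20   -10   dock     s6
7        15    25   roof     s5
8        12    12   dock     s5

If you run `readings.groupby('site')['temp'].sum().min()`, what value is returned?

43

group by site, sum of temp:
site
dock     73
roof     88
tower    43
Name: temp, dtype: int64
So min() = 43.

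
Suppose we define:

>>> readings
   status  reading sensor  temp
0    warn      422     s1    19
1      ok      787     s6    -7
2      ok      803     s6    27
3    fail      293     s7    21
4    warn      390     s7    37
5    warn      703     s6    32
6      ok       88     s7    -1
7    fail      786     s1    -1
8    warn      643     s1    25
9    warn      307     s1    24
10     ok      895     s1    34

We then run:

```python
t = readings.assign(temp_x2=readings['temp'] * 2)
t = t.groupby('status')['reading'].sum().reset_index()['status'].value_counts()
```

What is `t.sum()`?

3

add column temp_x2 = readings['temp'] * 2:
   status  reading sensor  temp  temp_x2
0    warn      422     s1    19       38
1      ok      787     s6    -7      -14
2      ok      803     s6    27       54
3    fail      293     s7    21       42
4    warn      390     s7    37       74
5    warn      703     s6    32       64
6      ok       88     s7    -1       -2
7    fail      786     s1    -1       -2
8    warn      643     s1    25       50
9    warn      307     s1    24       48
10     ok      895     s1    34       68
group by status, sum of reading:
status
fail    1079
ok      2573
warn    2465
Name: reading, dtype: int64
reset_index():
  status  reading
0   fail     1079
1     ok     2573
2   warn     2465
value_counts of status:
status
fail    1
ok      1
warn    1
Name: count, dtype: int64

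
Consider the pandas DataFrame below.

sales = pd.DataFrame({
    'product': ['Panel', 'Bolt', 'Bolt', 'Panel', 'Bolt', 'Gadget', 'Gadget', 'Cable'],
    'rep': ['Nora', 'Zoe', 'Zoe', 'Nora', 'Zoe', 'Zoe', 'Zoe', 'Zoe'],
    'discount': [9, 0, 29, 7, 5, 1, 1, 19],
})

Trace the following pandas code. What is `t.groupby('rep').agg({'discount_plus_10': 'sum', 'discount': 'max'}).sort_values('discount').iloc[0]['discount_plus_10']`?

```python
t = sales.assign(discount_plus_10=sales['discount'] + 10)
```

36

add column discount_plus_10 = sales['discount'] + 10:
  product   rep  discount  discount_plus_10
0   Panel  Nora         9                19
1    Bolt   Zoe         0                10
2    Bolt   Zoe        29                39
3   Panel  Nora         7                17
4    Bolt   Zoe         5                15
5  Gadget   Zoe         1                11
6  Gadget   Zoe         1                11
7   Cable   Zoe        19                29
group by rep: sum(discount_plus_10), max(discount):
      discount_plus_10  discount
rep                             
Nora                36         9
Zoe                115        29
sort by discount:
      discount_plus_10  discount
rep                             
Nora                36         9
Zoe                115        29
Taking the value at position 0, column 'discount_plus_10' gives 36.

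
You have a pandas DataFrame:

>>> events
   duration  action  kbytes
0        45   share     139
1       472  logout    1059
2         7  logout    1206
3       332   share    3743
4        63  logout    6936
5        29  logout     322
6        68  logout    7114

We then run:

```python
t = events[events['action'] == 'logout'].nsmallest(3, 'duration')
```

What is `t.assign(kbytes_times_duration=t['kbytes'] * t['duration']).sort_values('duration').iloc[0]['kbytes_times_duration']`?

8442

filter rows where action == 'logout':
   duration  action  kbytes
1       472  logout    1059
2         7  logout    1206
4        63  logout    6936
5        29  logout     322
6        68  logout    7114
take 3 rows with smallest duration:
   duration  action  kbytes
2         7  logout    1206
5        29  logout     322
4        63  logout    6936
add column kbytes_times_duration = t['kbytes'] * t['duration']:
   duration  action  kbytes  kbytes_times_duration
2         7  logout    1206                   8442
5        29  logout     322                   9338
4        63  logout    6936                 436968
sort by duration:
   duration  action  kbytes  kbytes_times_duration
2         7  logout    1206                   8442
5        29  logout     322                   9338
4        63  logout    6936                 436968
Reading off the value at position 0, column 'kbytes_times_duration', we get 8442.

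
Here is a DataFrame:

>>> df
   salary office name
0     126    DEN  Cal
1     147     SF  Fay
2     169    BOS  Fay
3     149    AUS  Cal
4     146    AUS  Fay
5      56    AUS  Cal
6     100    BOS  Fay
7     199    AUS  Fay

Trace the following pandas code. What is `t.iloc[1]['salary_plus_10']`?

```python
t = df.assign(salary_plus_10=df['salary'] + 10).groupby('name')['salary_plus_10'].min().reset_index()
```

110

add column salary_plus_10 = df['salary'] + 10:
   salary office name  salary_plus_10
0     126    DEN  Cal             136
1     147     SF  Fay             157
2     169    BOS  Fay             179
3     149    AUS  Cal             159
4     146    AUS  Fay             156
5      56    AUS  Cal              66
6     100    BOS  Fay             110
7     199    AUS  Fay             209
group by name, min of salary_plus_10:
name
Cal     66
Fay    110
Name: salary_plus_10, dtype: int64
reset_index():
  name  salary_plus_10
0  Cal              66
1  Fay             110
Finally, value at position 1, column 'salary_plus_10' = 110.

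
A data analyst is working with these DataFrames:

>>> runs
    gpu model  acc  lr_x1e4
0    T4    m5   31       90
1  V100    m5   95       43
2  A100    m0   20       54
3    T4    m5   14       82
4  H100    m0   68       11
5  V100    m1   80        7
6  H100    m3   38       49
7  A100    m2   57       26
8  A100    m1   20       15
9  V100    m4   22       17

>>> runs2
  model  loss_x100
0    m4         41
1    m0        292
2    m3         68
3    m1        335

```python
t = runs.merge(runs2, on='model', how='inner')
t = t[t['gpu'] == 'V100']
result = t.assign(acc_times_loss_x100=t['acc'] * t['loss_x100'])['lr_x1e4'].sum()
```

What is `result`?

24

merge on 'model' (how='inner') → 6 rows:
    gpu model  acc  lr_x1e4  loss_x100
0  A100    m0   20       54        292
1  H100    m0   68       11        292
2  V100    m1   80        7        335
3  H100    m3   38       49         68
4  A100    m1   20       15        335
5  V100    m4   22       17         41
filter rows where gpu == 'V100':
    gpu model  acc  lr_x1e4  loss_x100
2  V100    m1   80        7        335
5  V100    m4   22       17         41
add column acc_times_loss_x100 = t['acc'] * t['loss_x100']:
    gpu model  acc  lr_x1e4  loss_x100  acc_times_loss_x100
2  V100    m1   80        7        335                26800
5  V100    m4   22       17         41                  902
The sum of column 'lr_x1e4' is 24.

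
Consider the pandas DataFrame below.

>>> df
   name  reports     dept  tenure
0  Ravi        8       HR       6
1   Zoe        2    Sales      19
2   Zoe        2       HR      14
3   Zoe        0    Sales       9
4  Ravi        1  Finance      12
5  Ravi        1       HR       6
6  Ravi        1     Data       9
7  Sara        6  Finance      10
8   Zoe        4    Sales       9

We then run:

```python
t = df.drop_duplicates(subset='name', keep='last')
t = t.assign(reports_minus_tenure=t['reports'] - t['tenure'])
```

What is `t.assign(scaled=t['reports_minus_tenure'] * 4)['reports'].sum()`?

11

drop duplicate name (keep=last):
   name  reports     dept  tenure
6  Ravi        1     Data       9
7  Sara        6  Finance      10
8   Zoe        4    Sales       9
add column reports_minus_tenure = t['reports'] - t['tenure']:
   name  reports     dept  tenure  reports_minus_tenure
6  Ravi        1     Data       9                    -8
7  Sara        6  Finance      10                    -4
8   Zoe        4    Sales       9                    -5
add column scaled = t['reports_minus_tenure'] * 4:
   name  reports     dept  tenure  reports_minus_tenure  scaled
6  Ravi        1     Data       9                    -8     -32
7  Sara        6  Finance      10                    -4     -16
8   Zoe        4    Sales       9                    -5     -20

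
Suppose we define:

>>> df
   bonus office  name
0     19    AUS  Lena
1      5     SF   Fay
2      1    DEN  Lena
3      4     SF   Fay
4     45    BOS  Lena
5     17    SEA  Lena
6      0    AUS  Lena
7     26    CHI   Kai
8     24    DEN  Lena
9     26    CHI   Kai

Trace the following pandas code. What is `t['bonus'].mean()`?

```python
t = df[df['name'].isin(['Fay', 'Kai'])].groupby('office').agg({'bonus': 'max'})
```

filter rows where name in ['Fay', 'Kai']:
   bonus office name
1      5     SF  Fay
3      4     SF  Fay
7     26    CHI  Kai
9     26    CHI  Kai
group by office, max of bonus:
        bonus
office       
CHI        26
SF          5
mean of column 'bonus' → 15.5

15.5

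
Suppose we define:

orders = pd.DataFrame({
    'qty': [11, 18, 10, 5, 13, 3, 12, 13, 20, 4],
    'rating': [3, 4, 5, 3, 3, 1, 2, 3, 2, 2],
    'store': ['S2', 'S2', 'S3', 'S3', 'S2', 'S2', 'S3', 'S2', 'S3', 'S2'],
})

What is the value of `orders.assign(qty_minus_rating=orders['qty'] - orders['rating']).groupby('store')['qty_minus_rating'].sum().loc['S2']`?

46

add column qty_minus_rating = orders['qty'] - orders['rating']:
   qty  rating store  qty_minus_rating
0   11       3    S2                 8
1   18       4    S2                14
2   10       5    S3                 5
3    5       3    S3                 2
4   13       3    S2                10
5    3       1    S2                 2
6   12       2    S3                10
7   13       3    S2                10
8   20       2    S3                18
9    4       2    S2                 2
group by store, sum of qty_minus_rating:
store
S2    46
S3    35
Name: qty_minus_rating, dtype: int64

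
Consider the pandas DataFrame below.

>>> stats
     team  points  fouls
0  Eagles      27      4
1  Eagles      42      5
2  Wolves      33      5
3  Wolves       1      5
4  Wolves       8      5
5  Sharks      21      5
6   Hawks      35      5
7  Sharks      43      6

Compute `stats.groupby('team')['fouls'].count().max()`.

group by team, count of fouls:
team
Eagles    2
Hawks     1
Sharks    2
Wolves    3
Name: fouls, dtype: int64

3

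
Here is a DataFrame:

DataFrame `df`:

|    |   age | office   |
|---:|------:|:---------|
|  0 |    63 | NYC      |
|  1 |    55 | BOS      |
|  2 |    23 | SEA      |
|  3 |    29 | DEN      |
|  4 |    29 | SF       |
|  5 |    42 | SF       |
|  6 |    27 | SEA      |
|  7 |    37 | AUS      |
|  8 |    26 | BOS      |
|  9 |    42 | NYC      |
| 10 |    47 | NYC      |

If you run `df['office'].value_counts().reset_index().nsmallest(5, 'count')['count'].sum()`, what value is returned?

8

value_counts of office:
office
NYC    3
BOS    2
SEA    2
SF     2
DEN    1
AUS    1
Name: count, dtype: int64
reset_index():
  office  count
0    NYC      3
1    BOS      2
2    SEA      2
3     SF      2
4    DEN      1
5    AUS      1
take 5 rows with smallest count:
  office  count
4    DEN      1
5    AUS      1
1    BOS      2
2    SEA      2
3     SF      2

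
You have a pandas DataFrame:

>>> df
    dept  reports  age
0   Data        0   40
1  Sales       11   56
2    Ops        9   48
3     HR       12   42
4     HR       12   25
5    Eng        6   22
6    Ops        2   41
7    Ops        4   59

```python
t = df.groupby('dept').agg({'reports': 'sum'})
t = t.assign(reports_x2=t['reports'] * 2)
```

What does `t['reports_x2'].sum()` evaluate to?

group by dept, sum of reports:
       reports
dept          
Data         0
Eng          6
HR          24
Ops         15
Sales       11
add column reports_x2 = t['reports'] * 2:
       reports  reports_x2
dept                      
Data         0           0
Eng          6          12
HR          24          48
Ops         15          30
Sales       11          22

112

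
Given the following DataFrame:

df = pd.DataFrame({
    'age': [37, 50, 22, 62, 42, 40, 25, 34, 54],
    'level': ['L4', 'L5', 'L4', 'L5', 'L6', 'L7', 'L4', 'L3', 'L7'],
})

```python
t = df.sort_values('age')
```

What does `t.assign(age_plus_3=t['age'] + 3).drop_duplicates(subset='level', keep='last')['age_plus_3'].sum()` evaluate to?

244

sort by age:
   age level
2   22    L4
6   25    L4
7   34    L3
0   37    L4
5   40    L7
4   42    L6
1   50    L5
8   54    L7
3   62    L5
add column age_plus_3 = t['age'] + 3:
   age level  age_plus_3
2   22    L4          25
6   25    L4          28
7   34    L3          37
0   37    L4          40
5   40    L7          43
4   42    L6          45
1   50    L5          53
8   54    L7          57
3   62    L5          65
drop duplicate level (keep=last):
   age level  age_plus_3
7   34    L3          37
0   37    L4          40
4   42    L6          45
8   54    L7          57
3   62    L5          65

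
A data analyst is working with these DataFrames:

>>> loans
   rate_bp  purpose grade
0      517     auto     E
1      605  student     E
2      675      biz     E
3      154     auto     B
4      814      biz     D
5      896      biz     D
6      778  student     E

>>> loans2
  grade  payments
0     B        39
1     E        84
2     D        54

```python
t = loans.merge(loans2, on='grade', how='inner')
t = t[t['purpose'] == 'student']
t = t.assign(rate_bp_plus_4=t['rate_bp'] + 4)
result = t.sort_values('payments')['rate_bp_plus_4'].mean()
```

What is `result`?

695.5

merge on 'grade' (how='inner') → 7 rows:
   rate_bp  purpose grade  payments
0      517     auto     E        84
1      605  student     E        84
2      675      biz     E        84
3      154     auto     B        39
4      814      biz     D        54
5      896      biz     D        54
6      778  student     E        84
filter rows where purpose == 'student':
   rate_bp  purpose grade  payments
1      605  student     E        84
6      778  student     E        84
add column rate_bp_plus_4 = t['rate_bp'] + 4:
   rate_bp  purpose grade  payments  rate_bp_plus_4
1      605  student     E        84             609
6      778  student     E        84             782
sort by payments:
   rate_bp  purpose grade  payments  rate_bp_plus_4
1      605  student     E        84             609
6      778  student     E        84             782
Then the mean of column 'rate_bp_plus_4': 695.5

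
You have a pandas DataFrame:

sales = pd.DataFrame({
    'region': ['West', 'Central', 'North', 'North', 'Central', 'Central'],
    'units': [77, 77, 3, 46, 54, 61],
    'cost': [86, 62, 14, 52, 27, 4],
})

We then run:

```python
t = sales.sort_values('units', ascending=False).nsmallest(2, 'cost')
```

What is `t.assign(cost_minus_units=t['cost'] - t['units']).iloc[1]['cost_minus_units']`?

sort by units descending:
    region  units  cost
0     West     77    86
1  Central     77    62
5  Central     61     4
4  Central     54    27
3    North     46    52
2    North      3    14
take 2 rows with smallest cost:
    region  units  cost
5  Central     61     4
2    North      3    14
add column cost_minus_units = t['cost'] - t['units']:
    region  units  cost  cost_minus_units
5  Central     61     4               -57
2    North      3    14                11
Then the value at position 1, column 'cost_minus_units': 11

11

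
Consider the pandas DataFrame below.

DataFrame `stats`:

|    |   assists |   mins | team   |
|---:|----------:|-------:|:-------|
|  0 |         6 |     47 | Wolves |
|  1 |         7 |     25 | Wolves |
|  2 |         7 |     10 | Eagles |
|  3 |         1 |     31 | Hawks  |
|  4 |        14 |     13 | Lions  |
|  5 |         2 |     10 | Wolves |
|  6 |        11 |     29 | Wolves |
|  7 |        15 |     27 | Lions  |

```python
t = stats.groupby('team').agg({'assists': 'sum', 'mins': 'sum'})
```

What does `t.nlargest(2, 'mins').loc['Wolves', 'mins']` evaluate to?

group by team: sum(assists), sum(mins):
        assists  mins
team                 
Eagles        7    10
Hawks         1    31
Lions        29    40
Wolves       26   111
take 2 rows with largest mins:
        assists  mins
team                 
Wolves       26   111
Lions        29    40
So loc['Wolves', 'mins'] = 111.

111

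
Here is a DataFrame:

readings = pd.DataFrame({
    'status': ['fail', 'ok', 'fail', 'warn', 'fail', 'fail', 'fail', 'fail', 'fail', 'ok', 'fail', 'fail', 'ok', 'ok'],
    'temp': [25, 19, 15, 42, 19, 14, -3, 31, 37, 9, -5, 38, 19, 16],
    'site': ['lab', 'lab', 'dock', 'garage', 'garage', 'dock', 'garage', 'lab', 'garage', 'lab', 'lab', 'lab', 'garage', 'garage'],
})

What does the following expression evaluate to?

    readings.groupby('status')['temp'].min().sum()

46

group by status, min of temp:
status
fail    -5
ok       9
warn    42
Name: temp, dtype: int64
sum of the resulting series → 46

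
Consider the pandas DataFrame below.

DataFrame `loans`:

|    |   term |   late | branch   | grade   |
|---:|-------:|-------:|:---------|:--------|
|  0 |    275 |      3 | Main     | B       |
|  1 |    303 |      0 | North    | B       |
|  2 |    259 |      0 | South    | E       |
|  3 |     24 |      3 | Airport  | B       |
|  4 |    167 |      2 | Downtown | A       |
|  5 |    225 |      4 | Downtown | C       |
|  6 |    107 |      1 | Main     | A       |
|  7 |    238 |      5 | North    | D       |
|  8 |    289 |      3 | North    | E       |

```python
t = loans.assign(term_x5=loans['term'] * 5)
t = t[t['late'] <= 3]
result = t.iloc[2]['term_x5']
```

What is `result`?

add column term_x5 = loans['term'] * 5:
   term  late    branch grade  term_x5
0   275     3      Main     B     1375
1   303     0     North     B     1515
2   259     0     South     E     1295
3    24     3   Airport     B      120
4   167     2  Downtown     A      835
5   225     4  Downtown     C     1125
6   107     1      Main     A      535
7   238     5     North     D     1190
8   289     3     North     E     1445
filter rows where late <= 3:
   term  late    branch grade  term_x5
0   275     3      Main     B     1375
1   303     0     North     B     1515
2   259     0     South     E     1295
3    24     3   Airport     B      120
4   167     2  Downtown     A      835
6   107     1      Main     A      535
8   289     3     North     E     1445
value at position 2, column 'term_x5' → 1295

1295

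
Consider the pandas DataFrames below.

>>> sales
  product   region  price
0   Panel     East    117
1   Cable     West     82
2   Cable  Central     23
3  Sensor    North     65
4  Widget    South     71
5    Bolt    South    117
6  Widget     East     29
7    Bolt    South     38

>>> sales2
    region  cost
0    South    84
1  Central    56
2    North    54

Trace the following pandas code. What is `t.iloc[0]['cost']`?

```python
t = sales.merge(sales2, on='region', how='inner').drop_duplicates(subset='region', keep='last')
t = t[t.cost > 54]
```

merge on 'region' (how='inner') → 5 rows:
  product   region  price  cost
0   Cable  Central     23    56
1  Sensor    North     65    54
2  Widget    South     71    84
3    Bolt    South    117    84
4    Bolt    South     38    84
drop duplicate region (keep=last):
  product   region  price  cost
0   Cable  Central     23    56
1  Sensor    North     65    54
4    Bolt    South     38    84
filter rows where cost > 54:
  product   region  price  cost
0   Cable  Central     23    56
4    Bolt    South     38    84
Then the value at position 0, column 'cost': 56

56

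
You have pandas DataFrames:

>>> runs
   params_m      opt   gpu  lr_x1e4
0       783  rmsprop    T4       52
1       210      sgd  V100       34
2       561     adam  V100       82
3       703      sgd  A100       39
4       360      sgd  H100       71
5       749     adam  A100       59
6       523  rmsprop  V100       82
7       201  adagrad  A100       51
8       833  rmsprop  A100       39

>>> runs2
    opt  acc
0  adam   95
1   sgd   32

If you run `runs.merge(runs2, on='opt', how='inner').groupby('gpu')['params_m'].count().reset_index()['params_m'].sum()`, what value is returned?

5

merge on 'opt' (how='inner') → 5 rows:
   params_m   opt   gpu  lr_x1e4  acc
0       210   sgd  V100       34   32
1       561  adam  V100       82   95
2       703   sgd  A100       39   32
3       360   sgd  H100       71   32
4       749  adam  A100       59   95
group by gpu, count of params_m:
gpu
A100    2
H100    1
V100    2
Name: params_m, dtype: int64
reset_index():
    gpu  params_m
0  A100         2
1  H100         1
2  V100         2
Finally, sum of column 'params_m' = 5.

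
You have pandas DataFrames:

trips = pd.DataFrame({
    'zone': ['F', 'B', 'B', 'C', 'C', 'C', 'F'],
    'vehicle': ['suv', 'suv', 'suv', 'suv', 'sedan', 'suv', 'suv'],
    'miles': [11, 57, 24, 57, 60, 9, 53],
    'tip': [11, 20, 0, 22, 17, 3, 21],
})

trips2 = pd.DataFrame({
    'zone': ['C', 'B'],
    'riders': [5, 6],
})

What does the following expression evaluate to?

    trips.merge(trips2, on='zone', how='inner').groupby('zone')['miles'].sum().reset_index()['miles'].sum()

207

merge on 'zone' (how='inner') → 5 rows:
  zone vehicle  miles  tip  riders
0    B     suv     57   20       6
1    B     suv     24    0       6
2    C     suv     57   22       5
3    C   sedan     60   17       5
4    C     suv      9    3       5
group by zone, sum of miles:
zone
B     81
C    126
Name: miles, dtype: int64
reset_index():
  zone  miles
0    B     81
1    C    126
So sum() = 207.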